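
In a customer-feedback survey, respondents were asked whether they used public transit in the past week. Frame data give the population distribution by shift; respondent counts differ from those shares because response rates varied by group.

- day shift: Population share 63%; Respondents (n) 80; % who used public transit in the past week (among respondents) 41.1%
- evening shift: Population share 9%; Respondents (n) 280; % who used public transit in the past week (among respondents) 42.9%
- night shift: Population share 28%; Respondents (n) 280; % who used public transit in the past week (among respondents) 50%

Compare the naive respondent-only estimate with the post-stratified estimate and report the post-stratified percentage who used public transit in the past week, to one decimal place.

Naive respondent-only estimate (weights = respondent counts):
  (80/640)×41.1 + (280/640)×42.9 + (280/640)×50 = 45.7812%
Post-stratified estimate weights by population shares:
  0.63×41.1 + 0.09×42.9 + 0.28×50 = 43.754%

43.8%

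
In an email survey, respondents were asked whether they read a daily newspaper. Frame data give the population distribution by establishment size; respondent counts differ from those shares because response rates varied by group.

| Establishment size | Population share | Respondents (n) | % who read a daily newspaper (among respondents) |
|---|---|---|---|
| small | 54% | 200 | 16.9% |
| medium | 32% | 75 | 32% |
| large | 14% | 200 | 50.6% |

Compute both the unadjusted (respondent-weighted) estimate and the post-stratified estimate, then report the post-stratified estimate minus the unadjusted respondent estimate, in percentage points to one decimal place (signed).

-7.0 percentage points

Without adjustment, the pooled respondent share is:
  (200/475)×16.9 + (75/475)×32 + (200/475)×50.6 = 33.4737%
Reweighting by population establishment size shares:
  0.54×16.9 + 0.32×32 + 0.14×50.6 = 26.45%
Difference = 26.45 − 33.4737 = -7.0237 pp.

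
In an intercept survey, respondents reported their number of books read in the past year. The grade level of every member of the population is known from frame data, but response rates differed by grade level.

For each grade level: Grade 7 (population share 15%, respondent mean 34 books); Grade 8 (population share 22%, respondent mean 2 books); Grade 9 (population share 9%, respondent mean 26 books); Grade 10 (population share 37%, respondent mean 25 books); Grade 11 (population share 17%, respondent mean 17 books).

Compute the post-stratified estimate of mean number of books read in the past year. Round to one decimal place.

Each cell contributes population-share × respondent value:
  Grade 7: 0.15 × 34 = 5.1
  Grade 8: 0.22 × 2 = 0.44
  Grade 9: 0.09 × 26 = 2.34
  Grade 10: 0.37 × 25 = 9.25
  Grade 11: 0.17 × 17 = 2.89
Post-stratified estimate = 20.02 → 20.0.

20.0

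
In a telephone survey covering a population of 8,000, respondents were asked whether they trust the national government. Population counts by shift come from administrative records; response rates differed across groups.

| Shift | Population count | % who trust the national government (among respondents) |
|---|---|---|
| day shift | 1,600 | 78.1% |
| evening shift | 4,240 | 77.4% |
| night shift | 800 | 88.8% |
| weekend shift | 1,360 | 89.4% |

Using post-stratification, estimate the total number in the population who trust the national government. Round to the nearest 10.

Estimated count per cell = population count × respondent percentage:
  day shift: 1,600 × 78.1% = 1249.6
  evening shift: 4,240 × 77.4% = 3281.76
  night shift: 800 × 88.8% = 710.4
  weekend shift: 1,360 × 89.4% = 1215.84
Estimated total = 6457.6 → 6,460.

6,460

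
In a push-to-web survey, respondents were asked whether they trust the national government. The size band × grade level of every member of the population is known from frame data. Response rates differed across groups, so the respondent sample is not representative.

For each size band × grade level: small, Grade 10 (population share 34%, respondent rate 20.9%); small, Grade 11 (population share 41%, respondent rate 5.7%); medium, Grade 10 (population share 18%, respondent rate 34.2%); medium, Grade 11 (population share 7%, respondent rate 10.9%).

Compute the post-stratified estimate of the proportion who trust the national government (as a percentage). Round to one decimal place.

16.4%

Weight each group's respondent value by its population share:
  small, Grade 10: 0.34 × 20.9 = 7.106
  small, Grade 11: 0.41 × 5.7 = 2.337
  medium, Grade 10: 0.18 × 34.2 = 6.156
  medium, Grade 11: 0.07 × 10.9 = 0.763
Post-stratified estimate = 16.362 → 16.4%.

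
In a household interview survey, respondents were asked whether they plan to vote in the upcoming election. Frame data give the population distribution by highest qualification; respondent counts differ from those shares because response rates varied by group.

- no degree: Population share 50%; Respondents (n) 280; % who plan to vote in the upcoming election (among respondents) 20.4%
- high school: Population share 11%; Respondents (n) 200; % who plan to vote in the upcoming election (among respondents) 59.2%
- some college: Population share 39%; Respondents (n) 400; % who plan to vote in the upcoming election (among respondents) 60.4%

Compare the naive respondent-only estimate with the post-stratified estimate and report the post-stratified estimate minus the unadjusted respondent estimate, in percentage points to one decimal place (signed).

Unadjusted (pooled respondent) estimate weights by respondent counts:
  (280/880)×20.4 + (200/880)×59.2 + (400/880)×60.4 = 47.4%
Post-stratified estimate weights by population shares:
  0.5×20.4 + 0.11×59.2 + 0.39×60.4 = 40.268%
Difference = 40.268 − 47.4 = -7.132 pp.

-7.1 percentage points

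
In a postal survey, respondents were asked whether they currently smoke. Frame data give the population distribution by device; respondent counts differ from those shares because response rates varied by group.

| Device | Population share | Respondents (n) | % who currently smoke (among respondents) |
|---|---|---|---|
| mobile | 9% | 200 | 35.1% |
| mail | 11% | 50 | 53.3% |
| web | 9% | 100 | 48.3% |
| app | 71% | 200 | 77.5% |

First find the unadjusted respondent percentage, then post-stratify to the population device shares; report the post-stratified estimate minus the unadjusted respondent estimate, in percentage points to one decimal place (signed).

+13.8 percentage points

Unadjusted (pooled respondent) estimate weights by respondent counts:
  (200/550)×35.1 + (50/550)×53.3 + (100/550)×48.3 + (200/550)×77.5 = 54.5727%
Reweighting by population device shares:
  0.09×35.1 + 0.11×53.3 + 0.09×48.3 + 0.71×77.5 = 68.394%
Difference = 68.394 − 54.5727 = 13.8213 pp.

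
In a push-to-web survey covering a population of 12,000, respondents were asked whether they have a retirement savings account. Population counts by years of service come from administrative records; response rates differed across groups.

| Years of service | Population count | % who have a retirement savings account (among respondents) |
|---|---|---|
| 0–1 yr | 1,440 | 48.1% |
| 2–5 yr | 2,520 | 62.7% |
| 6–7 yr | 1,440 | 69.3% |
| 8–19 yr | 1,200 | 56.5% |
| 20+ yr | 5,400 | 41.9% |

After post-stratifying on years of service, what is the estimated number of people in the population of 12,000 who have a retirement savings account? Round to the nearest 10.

6,210

Apply each group's respondent rate to its population count:
  0–1 yr: 1,440 × 48.1% = 692.64
  2–5 yr: 2,520 × 62.7% = 1580.04
  6–7 yr: 1,440 × 69.3% = 997.92
  8–19 yr: 1,200 × 56.5% = 678
  20+ yr: 5,400 × 41.9% = 2262.6
Estimated total = 6211.2 → 6,210.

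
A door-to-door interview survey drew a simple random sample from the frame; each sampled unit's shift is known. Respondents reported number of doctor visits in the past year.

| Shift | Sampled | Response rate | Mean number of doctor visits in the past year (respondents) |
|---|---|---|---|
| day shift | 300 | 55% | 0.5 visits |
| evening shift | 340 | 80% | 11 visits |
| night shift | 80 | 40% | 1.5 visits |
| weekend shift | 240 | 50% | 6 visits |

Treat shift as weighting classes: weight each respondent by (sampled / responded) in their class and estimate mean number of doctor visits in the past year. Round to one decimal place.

Inverse-response-rate weighting restores each class to its sampled count, so class totals weight by n_sampled:
  day shift: 300 × 0.5 = 150
  evening shift: 340 × 11 = 3740
  night shift: 80 × 1.5 = 120
  weekend shift: 240 × 6 = 1440
Adjusted estimate = 5450 / 960 = 5.67708 → 5.7.

5.7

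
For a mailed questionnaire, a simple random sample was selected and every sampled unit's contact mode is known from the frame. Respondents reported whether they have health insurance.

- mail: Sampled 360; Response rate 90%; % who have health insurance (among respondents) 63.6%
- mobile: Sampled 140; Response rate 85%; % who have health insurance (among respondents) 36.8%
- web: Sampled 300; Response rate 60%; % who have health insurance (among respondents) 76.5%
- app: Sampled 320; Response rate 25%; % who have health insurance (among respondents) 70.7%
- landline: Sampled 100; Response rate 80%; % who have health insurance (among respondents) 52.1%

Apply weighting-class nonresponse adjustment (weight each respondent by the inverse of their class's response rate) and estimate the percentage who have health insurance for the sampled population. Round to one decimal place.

64.6%

Weighting each respondent by the inverse class response rate inflates each class back to its sampled size, so the class weight is n_sampled:
  mail: 360 × 63.6 = 22,896
  mobile: 140 × 36.8 = 5152
  web: 300 × 76.5 = 22,950
  app: 320 × 70.7 = 22,624
  landline: 100 × 52.1 = 5210
Adjusted estimate = 78,832 / 1,220 = 64.6164 → 64.6%.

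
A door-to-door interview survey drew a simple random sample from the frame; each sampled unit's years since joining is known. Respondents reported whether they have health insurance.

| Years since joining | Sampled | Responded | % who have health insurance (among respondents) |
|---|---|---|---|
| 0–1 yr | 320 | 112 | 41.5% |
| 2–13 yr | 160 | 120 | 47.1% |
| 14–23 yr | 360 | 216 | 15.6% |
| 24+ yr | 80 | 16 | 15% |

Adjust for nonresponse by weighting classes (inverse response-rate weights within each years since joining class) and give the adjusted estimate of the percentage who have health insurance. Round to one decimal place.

Response rates by class: 0–1 yr 112/320 = 35%, 2–13 yr 120/160 = 75%, 14–23 yr 216/360 = 60%, 24+ yr 16/80 = 20%.
Inverse-response-rate weighting restores each class to its sampled count, so class totals weight by n_sampled:
  0–1 yr: 320 × 41.5 = 13,280
  2–13 yr: 160 × 47.1 = 7536
  14–23 yr: 360 × 15.6 = 5616
  24+ yr: 80 × 15 = 1200
Adjusted estimate = 27,632 / 920 = 30.0348 → 30.0%.

30.0%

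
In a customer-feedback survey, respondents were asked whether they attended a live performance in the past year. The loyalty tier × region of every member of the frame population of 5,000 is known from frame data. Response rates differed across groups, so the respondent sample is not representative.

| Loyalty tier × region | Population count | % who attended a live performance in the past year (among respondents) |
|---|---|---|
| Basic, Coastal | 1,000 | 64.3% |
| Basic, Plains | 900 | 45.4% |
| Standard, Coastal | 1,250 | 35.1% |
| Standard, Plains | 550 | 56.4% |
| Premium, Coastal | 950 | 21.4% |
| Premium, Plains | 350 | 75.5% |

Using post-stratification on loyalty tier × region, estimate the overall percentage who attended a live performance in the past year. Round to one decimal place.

45.4%

Weight each group's respondent value by its population share:
  Basic, Coastal: (1,000/5,000) × 64.3 = 12.86
  Basic, Plains: (900/5,000) × 45.4 = 8.172
  Standard, Coastal: (1,250/5,000) × 35.1 = 8.775
  Standard, Plains: (550/5,000) × 56.4 = 6.204
  Premium, Coastal: (950/5,000) × 21.4 = 4.066
  Premium, Plains: (350/5,000) × 75.5 = 5.285
Post-stratified estimate = 45.362 → 45.4%.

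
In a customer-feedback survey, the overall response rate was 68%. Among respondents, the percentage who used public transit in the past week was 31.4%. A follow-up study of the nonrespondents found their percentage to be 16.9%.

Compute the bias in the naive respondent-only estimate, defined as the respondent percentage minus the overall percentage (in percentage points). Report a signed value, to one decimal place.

+4.6 percentage points

Nonresponse fraction = 1 − 0.68 = 0.32.
Bias = (nonresponse fraction) × (respondent percentage − nonrespondent percentage)
     = 0.32 × (31.4 − 16.9) = 0.32 × 14.5 = 4.64.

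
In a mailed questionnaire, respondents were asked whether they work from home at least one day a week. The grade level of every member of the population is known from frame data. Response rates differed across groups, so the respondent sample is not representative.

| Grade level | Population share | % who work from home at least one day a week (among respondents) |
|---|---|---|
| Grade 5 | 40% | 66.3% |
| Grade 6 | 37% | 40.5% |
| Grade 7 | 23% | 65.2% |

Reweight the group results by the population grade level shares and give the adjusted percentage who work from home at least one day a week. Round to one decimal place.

Each cell contributes population-share × respondent value:
  Grade 5: 0.4 × 66.3 = 26.52
  Grade 6: 0.37 × 40.5 = 14.985
  Grade 7: 0.23 × 65.2 = 14.996
Post-stratified estimate = 56.501 → 56.5%.

56.5%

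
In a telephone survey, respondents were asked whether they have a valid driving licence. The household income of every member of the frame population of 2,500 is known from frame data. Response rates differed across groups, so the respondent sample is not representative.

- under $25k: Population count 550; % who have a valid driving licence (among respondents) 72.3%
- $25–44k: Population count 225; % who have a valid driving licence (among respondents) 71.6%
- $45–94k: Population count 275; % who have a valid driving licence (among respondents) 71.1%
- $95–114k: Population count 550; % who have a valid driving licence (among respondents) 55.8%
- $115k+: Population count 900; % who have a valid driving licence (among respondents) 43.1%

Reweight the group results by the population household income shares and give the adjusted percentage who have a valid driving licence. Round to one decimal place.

58.0%

Weight each group's respondent value by its population share:
  under $25k: (550/2,500) × 72.3 = 15.906
  $25–44k: (225/2,500) × 71.6 = 6.444
  $45–94k: (275/2,500) × 71.1 = 7.821
  $95–114k: (550/2,500) × 55.8 = 12.276
  $115k+: (900/2,500) × 43.1 = 15.516
Post-stratified estimate = 57.963 → 58.0%.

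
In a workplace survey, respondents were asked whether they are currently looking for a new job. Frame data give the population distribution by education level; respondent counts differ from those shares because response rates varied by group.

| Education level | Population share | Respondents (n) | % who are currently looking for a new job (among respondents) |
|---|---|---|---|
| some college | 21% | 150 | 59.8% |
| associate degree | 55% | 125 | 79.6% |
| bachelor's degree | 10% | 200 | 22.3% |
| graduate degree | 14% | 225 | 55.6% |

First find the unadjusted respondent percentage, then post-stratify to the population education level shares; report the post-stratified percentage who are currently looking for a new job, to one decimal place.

66.4%

Naive respondent-only estimate (weights = respondent counts):
  (150/700)×59.8 + (125/700)×79.6 + (200/700)×22.3 + (225/700)×55.6 = 51.2714%
Post-stratifying to population shares instead:
  0.21×59.8 + 0.55×79.6 + 0.1×22.3 + 0.14×55.6 = 66.352%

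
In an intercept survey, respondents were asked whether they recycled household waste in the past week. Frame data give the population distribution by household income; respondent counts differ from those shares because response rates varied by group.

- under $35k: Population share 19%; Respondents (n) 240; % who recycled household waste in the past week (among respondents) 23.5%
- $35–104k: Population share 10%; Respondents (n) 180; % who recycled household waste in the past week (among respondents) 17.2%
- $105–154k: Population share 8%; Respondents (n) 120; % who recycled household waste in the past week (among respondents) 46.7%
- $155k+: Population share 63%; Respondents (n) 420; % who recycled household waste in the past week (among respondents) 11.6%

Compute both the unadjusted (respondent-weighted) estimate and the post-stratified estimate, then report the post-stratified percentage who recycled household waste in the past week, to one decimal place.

17.2%

Without adjustment, the pooled respondent share is:
  (240/960)×23.5 + (180/960)×17.2 + (120/960)×46.7 + (420/960)×11.6 = 20.0125%
Reweighting by population household income shares:
  0.19×23.5 + 0.1×17.2 + 0.08×46.7 + 0.63×11.6 = 17.229%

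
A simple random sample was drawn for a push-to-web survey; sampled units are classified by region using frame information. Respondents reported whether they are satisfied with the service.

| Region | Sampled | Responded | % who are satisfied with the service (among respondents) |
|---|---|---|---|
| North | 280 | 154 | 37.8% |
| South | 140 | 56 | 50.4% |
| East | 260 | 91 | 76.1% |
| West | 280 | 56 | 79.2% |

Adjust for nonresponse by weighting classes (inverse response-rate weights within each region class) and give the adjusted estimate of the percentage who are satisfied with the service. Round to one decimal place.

Response rates by class: North 154/280 = 55%, South 56/140 = 40%, East 91/260 = 35%, West 56/280 = 20%.
With weight = n_sampled/n_responded per class, the weighted class total is n_sampled:
  North: 280 × 37.8 = 10,584
  South: 140 × 50.4 = 7056
  East: 260 × 76.1 = 19,786
  West: 280 × 79.2 = 22,176
Adjusted estimate = 59,602 / 960 = 62.0854 → 62.1%.

62.1%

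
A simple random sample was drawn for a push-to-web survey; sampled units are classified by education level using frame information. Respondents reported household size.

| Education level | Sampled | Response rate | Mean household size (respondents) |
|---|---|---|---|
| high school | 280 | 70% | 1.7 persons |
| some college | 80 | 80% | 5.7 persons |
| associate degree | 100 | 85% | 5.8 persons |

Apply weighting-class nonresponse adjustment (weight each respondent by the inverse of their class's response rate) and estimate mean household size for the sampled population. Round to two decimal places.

Weighting each respondent by the inverse class response rate inflates each class back to its sampled size, so the class weight is n_sampled:
  high school: 280 × 1.7 = 476
  some college: 80 × 5.7 = 456
  associate degree: 100 × 5.8 = 580
Adjusted estimate = 1512 / 460 = 3.28696 → 3.29.

3.29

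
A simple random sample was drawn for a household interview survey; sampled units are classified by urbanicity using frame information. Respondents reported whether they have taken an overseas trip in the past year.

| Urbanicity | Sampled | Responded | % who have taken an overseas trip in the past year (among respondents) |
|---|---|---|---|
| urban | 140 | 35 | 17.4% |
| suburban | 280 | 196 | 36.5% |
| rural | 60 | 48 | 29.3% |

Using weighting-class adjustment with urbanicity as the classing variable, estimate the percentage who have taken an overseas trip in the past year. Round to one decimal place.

Class response rates: urban 35/140 = 25%, suburban 196/280 = 70%, rural 48/60 = 80%.
Weighting each respondent by the inverse class response rate inflates each class back to its sampled size, so the class weight is n_sampled:
  urban: 140 × 17.4 = 2436
  suburban: 280 × 36.5 = 10,220
  rural: 60 × 29.3 = 1758
Adjusted estimate = 14,414 / 480 = 30.0292 → 30.0%.

30.0%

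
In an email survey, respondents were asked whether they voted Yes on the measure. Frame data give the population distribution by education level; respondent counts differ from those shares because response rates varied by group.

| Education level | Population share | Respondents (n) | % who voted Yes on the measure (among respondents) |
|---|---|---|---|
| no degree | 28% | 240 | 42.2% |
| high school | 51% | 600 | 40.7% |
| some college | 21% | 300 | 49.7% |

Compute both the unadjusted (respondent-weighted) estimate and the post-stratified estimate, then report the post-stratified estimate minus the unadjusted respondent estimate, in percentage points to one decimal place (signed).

Unadjusted (pooled respondent) estimate weights by respondent counts:
  (240/1140)×42.2 + (600/1140)×40.7 + (300/1140)×49.7 = 43.3842%
Post-stratifying to population shares instead:
  0.28×42.2 + 0.51×40.7 + 0.21×49.7 = 43.01%
Difference = 43.01 − 43.3842 = -0.3742 pp.

-0.4 percentage points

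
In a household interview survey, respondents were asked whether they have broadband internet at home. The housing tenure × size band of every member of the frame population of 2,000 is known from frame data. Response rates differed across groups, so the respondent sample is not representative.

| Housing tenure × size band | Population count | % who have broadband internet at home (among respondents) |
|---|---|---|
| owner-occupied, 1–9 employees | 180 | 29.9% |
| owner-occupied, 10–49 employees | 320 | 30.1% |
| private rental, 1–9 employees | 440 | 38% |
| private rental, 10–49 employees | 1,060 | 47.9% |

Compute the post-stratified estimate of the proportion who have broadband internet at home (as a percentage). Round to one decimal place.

41.3%

Each cell contributes population-share × respondent value:
  owner-occupied, 1–9 employees: (180/2,000) × 29.9 = 2.691
  owner-occupied, 10–49 employees: (320/2,000) × 30.1 = 4.816
  private rental, 1–9 employees: (440/2,000) × 38 = 8.36
  private rental, 10–49 employees: (1,060/2,000) × 47.9 = 25.387
Post-stratified estimate = 41.254 → 41.3%.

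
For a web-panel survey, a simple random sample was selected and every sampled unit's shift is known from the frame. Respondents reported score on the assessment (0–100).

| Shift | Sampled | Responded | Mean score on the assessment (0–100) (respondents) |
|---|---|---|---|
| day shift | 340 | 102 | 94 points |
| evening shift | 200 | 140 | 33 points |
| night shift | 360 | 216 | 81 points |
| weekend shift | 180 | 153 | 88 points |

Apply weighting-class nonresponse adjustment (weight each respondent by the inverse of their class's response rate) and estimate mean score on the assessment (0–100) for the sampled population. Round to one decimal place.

Response rates by class: day shift 102/340 = 30%, evening shift 140/200 = 70%, night shift 216/360 = 60%, weekend shift 153/180 = 85%.
Inverse-response-rate weighting restores each class to its sampled count, so class totals weight by n_sampled:
  day shift: 340 × 94 = 31,960
  evening shift: 200 × 33 = 6600
  night shift: 360 × 81 = 29,160
  weekend shift: 180 × 88 = 15,840
Adjusted estimate = 83,560 / 1,080 = 77.3704 → 77.4.

77.4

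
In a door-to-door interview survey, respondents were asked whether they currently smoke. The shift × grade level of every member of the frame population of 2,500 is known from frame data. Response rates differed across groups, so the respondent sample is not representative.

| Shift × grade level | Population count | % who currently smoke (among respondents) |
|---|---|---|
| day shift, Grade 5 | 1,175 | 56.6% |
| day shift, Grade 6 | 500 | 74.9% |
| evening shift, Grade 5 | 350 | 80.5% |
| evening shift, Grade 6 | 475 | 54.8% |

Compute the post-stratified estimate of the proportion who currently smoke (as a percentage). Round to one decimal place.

Weight each group's respondent value by its population share:
  day shift, Grade 5: (1,175/2,500) × 56.6 = 26.602
  day shift, Grade 6: (500/2,500) × 74.9 = 14.98
  evening shift, Grade 5: (350/2,500) × 80.5 = 11.27
  evening shift, Grade 6: (475/2,500) × 54.8 = 10.412
Post-stratified estimate = 63.264 → 63.3%.

63.3%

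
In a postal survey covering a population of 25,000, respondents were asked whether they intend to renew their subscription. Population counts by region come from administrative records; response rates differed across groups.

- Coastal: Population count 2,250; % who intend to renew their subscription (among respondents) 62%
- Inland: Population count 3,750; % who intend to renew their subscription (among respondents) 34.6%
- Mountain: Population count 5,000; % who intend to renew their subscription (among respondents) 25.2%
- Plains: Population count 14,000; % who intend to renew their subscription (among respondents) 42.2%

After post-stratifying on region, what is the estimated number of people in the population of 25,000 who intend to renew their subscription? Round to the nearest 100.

Estimated count per cell = population count × respondent percentage:
  Coastal: 2,250 × 62% = 1395
  Inland: 3,750 × 34.6% = 1297.5
  Mountain: 5,000 × 25.2% = 1260
  Plains: 14,000 × 42.2% = 5908
Estimated total = 9860.5 → 9,900.

9,900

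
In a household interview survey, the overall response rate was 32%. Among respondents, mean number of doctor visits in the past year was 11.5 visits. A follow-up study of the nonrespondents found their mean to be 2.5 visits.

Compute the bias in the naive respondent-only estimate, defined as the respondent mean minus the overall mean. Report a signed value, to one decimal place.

Nonresponse fraction = 1 − 0.32 = 0.68.
Bias = (nonresponse fraction) × (respondent mean − nonrespondent mean)
     = 0.68 × (11.5 − 2.5) = 0.68 × 9 = 6.12.

+6.1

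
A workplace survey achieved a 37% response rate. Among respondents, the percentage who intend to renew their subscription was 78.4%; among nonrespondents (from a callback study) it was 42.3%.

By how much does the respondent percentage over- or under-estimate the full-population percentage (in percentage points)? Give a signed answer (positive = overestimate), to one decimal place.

+22.7 percentage points

Nonresponse fraction = 1 − 0.37 = 0.63.
Bias = (nonresponse fraction) × (respondent percentage − nonrespondent percentage)
     = 0.63 × (78.4 − 42.3) = 0.63 × 36.1 = 22.743.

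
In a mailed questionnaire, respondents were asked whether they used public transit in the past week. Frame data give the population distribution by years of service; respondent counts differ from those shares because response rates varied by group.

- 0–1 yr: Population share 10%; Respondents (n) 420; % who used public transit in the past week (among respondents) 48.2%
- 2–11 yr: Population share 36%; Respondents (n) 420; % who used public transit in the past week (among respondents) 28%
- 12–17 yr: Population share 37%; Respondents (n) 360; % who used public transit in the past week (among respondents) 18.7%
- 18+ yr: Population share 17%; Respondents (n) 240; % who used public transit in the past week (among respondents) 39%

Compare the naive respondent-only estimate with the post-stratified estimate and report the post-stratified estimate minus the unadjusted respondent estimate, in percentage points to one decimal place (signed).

Naive respondent-only estimate (weights = respondent counts):
  (420/1440)×48.2 + (420/1440)×28 + (360/1440)×18.7 + (240/1440)×39 = 33.4%
Post-stratified estimate weights by population shares:
  0.1×48.2 + 0.36×28 + 0.37×18.7 + 0.17×39 = 28.449%
Difference = 28.449 − 33.4 = -4.951 pp.

-5.0 percentage points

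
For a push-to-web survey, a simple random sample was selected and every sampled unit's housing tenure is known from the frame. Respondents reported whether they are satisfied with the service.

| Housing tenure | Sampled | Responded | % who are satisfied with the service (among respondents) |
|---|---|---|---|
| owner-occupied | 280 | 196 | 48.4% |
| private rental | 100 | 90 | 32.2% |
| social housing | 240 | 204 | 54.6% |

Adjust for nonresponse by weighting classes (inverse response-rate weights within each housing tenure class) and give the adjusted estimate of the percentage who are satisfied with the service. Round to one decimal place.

Response rates by class: owner-occupied 196/280 = 70%, private rental 90/100 = 90%, social housing 204/240 = 85%.
Weighting each respondent by the inverse class response rate inflates each class back to its sampled size, so the class weight is n_sampled:
  owner-occupied: 280 × 48.4 = 13,552
  private rental: 100 × 32.2 = 3220
  social housing: 240 × 54.6 = 13,104
Adjusted estimate = 29,876 / 620 = 48.1871 → 48.2%.

48.2%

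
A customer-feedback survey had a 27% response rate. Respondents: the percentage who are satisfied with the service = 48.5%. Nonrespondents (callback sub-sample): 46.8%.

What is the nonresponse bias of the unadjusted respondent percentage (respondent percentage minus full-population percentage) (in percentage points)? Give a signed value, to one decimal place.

Nonresponse fraction = 1 − 0.27 = 0.73.
Bias = (nonresponse fraction) × (respondent percentage − nonrespondent percentage)
     = 0.73 × (48.5 − 46.8) = 0.73 × 1.7 = 1.241.

+1.2 percentage points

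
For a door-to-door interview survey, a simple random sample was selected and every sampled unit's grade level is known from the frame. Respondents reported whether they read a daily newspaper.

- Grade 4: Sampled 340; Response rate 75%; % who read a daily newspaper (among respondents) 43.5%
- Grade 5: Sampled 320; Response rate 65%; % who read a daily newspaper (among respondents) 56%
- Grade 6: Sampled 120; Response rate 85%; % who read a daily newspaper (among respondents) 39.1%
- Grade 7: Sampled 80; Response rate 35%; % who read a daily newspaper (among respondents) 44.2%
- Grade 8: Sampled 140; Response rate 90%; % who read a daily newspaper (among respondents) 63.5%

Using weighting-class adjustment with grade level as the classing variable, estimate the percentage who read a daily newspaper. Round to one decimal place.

49.8%

Inverse-response-rate weighting restores each class to its sampled count, so class totals weight by n_sampled:
  Grade 4: 340 × 43.5 = 14,790
  Grade 5: 320 × 56 = 17,920
  Grade 6: 120 × 39.1 = 4692
  Grade 7: 80 × 44.2 = 3536
  Grade 8: 140 × 63.5 = 8890
Adjusted estimate = 49,828 / 1,000 = 49.828 → 49.8%.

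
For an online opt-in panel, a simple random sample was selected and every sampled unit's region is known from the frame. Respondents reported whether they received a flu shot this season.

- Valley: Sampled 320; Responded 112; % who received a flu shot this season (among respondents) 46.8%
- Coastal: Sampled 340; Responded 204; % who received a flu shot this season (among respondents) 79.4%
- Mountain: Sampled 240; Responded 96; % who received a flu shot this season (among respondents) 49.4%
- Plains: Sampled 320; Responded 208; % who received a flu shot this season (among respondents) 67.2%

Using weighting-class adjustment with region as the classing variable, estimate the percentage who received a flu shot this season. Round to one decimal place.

61.7%

Class response rates: Valley 112/320 = 35%, Coastal 204/340 = 60%, Mountain 96/240 = 40%, Plains 208/320 = 65%.
Weighting each respondent by the inverse class response rate inflates each class back to its sampled size, so the class weight is n_sampled:
  Valley: 320 × 46.8 = 14,976
  Coastal: 340 × 79.4 = 26996
  Mountain: 240 × 49.4 = 11,856
  Plains: 320 × 67.2 = 21,504
Adjusted estimate = 75,332 / 1,220 = 61.7475 → 61.7%.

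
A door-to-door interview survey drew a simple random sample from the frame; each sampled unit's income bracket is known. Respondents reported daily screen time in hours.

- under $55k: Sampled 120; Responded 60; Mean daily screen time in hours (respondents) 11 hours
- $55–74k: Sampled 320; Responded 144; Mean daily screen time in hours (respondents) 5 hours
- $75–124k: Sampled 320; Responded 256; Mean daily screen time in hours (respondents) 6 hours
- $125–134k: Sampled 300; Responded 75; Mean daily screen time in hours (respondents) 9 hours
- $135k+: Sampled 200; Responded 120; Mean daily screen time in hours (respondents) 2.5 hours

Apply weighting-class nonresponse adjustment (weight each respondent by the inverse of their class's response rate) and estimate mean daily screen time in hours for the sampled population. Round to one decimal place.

6.4

Response rates by class: under $55k 60/120 = 50%, $55–74k 144/320 = 45%, $75–124k 256/320 = 80%, $125–134k 75/300 = 25%, $135k+ 120/200 = 60%.
With weight = n_sampled/n_responded per class, the weighted class total is n_sampled:
  under $55k: 120 × 11 = 1320
  $55–74k: 320 × 5 = 1600
  $75–124k: 320 × 6 = 1920
  $125–134k: 300 × 9 = 2700
  $135k+: 200 × 2.5 = 500
Adjusted estimate = 8040 / 1,260 = 6.38095 → 6.4.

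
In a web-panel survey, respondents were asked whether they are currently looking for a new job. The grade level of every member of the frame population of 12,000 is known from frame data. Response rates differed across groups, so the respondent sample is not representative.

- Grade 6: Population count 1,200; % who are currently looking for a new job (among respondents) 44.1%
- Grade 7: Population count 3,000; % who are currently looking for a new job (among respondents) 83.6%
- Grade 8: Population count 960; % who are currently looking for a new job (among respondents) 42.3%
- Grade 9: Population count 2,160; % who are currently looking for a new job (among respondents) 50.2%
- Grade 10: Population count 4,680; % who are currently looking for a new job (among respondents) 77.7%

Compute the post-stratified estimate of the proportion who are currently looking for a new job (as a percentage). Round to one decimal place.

Post-stratification weights by population share, not respondent share:
  Grade 6: (1,200/12,000) × 44.1 = 4.41
  Grade 7: (3,000/12,000) × 83.6 = 20.9
  Grade 8: (960/12,000) × 42.3 = 3.384
  Grade 9: (2,160/12,000) × 50.2 = 9.036
  Grade 10: (4,680/12,000) × 77.7 = 30.303
Post-stratified estimate = 68.033 → 68.0%.

68.0%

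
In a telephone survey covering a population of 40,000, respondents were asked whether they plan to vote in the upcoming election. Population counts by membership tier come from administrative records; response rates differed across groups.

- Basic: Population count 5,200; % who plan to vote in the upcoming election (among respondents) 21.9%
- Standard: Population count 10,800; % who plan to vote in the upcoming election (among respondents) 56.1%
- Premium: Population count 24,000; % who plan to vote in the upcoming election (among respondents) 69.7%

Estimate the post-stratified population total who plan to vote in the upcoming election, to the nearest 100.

Each cell contributes its population count × the respondent rate:
  Basic: 5,200 × 21.9% = 1138.8
  Standard: 10,800 × 56.1% = 6058.8
  Premium: 24,000 × 69.7% = 16,728
Estimated total = 23925.6 → 23,900.

23,900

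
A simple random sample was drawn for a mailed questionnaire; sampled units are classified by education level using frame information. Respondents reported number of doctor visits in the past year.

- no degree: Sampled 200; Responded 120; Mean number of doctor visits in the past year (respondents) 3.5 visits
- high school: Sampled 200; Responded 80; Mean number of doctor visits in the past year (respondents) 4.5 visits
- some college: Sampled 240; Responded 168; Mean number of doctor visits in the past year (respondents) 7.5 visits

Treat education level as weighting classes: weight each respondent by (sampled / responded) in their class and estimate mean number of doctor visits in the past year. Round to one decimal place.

Class response rates: no degree 120/200 = 60%, high school 80/200 = 40%, some college 168/240 = 70%.
Inverse-response-rate weighting restores each class to its sampled count, so class totals weight by n_sampled:
  no degree: 200 × 3.5 = 700
  high school: 200 × 4.5 = 900
  some college: 240 × 7.5 = 1800
Adjusted estimate = 3400 / 640 = 5.3125 → 5.3.

5.3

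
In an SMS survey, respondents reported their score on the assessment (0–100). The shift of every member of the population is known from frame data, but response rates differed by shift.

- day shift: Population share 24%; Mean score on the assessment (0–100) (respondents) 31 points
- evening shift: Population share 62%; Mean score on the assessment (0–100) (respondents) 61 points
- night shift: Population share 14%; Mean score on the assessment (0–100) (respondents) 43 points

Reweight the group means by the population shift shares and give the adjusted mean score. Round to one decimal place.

Each cell contributes population-share × respondent value:
  day shift: 0.24 × 31 = 7.44
  evening shift: 0.62 × 61 = 37.82
  night shift: 0.14 × 43 = 6.02
Post-stratified estimate = 51.28 → 51.3.

51.3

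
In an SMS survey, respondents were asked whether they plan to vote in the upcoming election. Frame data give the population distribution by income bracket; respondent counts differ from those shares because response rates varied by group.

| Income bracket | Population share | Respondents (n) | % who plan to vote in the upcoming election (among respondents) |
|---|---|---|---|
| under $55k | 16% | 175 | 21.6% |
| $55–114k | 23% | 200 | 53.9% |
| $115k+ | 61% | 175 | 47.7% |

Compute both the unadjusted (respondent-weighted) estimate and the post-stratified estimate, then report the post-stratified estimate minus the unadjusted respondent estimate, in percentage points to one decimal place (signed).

Naive respondent-only estimate (weights = respondent counts):
  (175/550)×21.6 + (200/550)×53.9 + (175/550)×47.7 = 41.65%
Post-stratifying to population shares instead:
  0.16×21.6 + 0.23×53.9 + 0.61×47.7 = 44.95%
Difference = 44.95 − 41.65 = 3.3 pp.

+3.3 percentage points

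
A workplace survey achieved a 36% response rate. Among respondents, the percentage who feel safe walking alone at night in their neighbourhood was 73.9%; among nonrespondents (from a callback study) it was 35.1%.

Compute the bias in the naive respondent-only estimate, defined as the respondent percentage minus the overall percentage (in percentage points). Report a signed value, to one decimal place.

Nonresponse fraction = 1 − 0.36 = 0.64.
Bias = (nonresponse fraction) × (respondent percentage − nonrespondent percentage)
     = 0.64 × (73.9 − 35.1) = 0.64 × 38.8 = 24.832.

+24.8 percentage points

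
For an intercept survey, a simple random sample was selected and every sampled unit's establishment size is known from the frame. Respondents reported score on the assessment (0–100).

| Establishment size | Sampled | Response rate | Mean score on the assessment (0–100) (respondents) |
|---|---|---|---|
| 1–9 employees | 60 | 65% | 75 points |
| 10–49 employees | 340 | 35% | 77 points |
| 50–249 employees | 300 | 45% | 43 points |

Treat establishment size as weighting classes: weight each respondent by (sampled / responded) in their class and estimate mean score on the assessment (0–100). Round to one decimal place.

Each respondent's weight = sampled/responded in their class; summing within a class gives n_sampled, so:
  1–9 employees: 60 × 75 = 4500
  10–49 employees: 340 × 77 = 26,180
  50–249 employees: 300 × 43 = 12,900
Adjusted estimate = 43,580 / 700 = 62.2571 → 62.3.

62.3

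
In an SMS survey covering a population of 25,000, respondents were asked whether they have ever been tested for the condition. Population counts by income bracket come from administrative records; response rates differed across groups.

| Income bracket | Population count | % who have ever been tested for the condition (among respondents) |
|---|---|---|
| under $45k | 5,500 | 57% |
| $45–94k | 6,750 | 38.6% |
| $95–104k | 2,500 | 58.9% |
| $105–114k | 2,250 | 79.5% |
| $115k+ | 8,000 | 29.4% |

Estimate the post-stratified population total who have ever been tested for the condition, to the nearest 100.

11,400

Each cell contributes its population count × the respondent rate:
  under $45k: 5,500 × 57% = 3135
  $45–94k: 6,750 × 38.6% = 2605.5
  $95–104k: 2,500 × 58.9% = 1472.5
  $105–114k: 2,250 × 79.5% = 1788.75
  $115k+: 8,000 × 29.4% = 2352
Estimated total = 11353.8 → 11,400.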